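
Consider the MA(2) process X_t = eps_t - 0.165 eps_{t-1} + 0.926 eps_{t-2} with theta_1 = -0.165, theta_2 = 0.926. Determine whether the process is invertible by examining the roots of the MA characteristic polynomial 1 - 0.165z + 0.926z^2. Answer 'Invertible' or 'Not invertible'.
\text{Invertible}

The MA(q) characteristic polynomial is P(z) = 1 - 0.165z + 0.926z^2.
Invertibility requires all roots to lie outside the unit circle, i.e. |z| > 1 for every root.
Set 1 + (-0.165) z + (0.926) z^2 = 0, i.e. a z^2 + b z + c = 0 with a = 0.926, b = -0.165, c = 1.
Discriminant D = b^2 - 4ac = (-0.165)^2 - 4*(0.926)*1 = 0.027225 - (3.704) = -3.676775.
D < 0, so the roots are the complex-conjugate pair z = (-b +/- i sqrt(-D)) / (2a) = 0.0891 +/- 1.0354i.
For a conjugate pair |z|^2 = z * conj(z) = (product of roots) = c/a = 1/(0.926) = 1.079914, so |z| = sqrt(1.079914) = 1.0392 for both roots.
Moduli of all roots: 1.0392, 1.0392.
All moduli strictly greater than 1? Yes.
Verdict: Invertible.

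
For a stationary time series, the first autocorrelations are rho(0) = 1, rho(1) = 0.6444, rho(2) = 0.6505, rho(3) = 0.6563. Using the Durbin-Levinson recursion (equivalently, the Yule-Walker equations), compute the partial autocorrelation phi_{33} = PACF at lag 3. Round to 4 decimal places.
\phi_{33} = 0.2989

The PACF at lag k is phi_{kk}, the last component of the solution
to the Yule-Walker system G_k phi = r_k where
  (G_k)_{ij} = rho(|i - j|), (r_k)_i = rho(i), i,j = 1..k.
Equivalently, Durbin-Levinson gives phi_{kk} iteratively:
  phi_{11} = rho(1)
  phi_{kk} = [rho(k) - sum_{j=1..k-1} phi_{k-1,j} rho(k-j)]
            / [1 - sum_{j=1..k-1} phi_{k-1,j} rho(j)],
  phi_{k,j} = phi_{k-1,j} - phi_{kk} phi_{k-1,k-j},  j = 1..k-1.
Step k = 1:
  phi_11 = rho(1) = 0.6444.
Step k = 2:
  phi_22 = [rho(2) - phi_11 rho(1)] / [1 - phi_11 rho(1)] = [0.6505 - (0.6444)(0.6444)] / [1 - (0.6444)(0.6444)]
         = 0.23524864 / 0.58474864 = 0.402307.
  Update: phi_21 = phi_11 - phi_22 phi_11 = 0.6444 - (0.402307)(0.6444) = 0.385153.
Step k = 3:
  phi_33 = [rho(3) - phi_21 rho(2) - phi_22 rho(1)] / [1 - phi_21 rho(1) - phi_22 rho(2)]
    numerator   = 0.6563 - (0.385153)(0.6505) - (0.402307)(0.6444) = 0.14651104
    denominator = 1 - (0.385153)(0.6444) - (0.402307)(0.6505) = 0.4901064
  phi_33 = 0.14651104 / 0.4901064 = 0.2989.
Therefore phi_{33} = 0.2989.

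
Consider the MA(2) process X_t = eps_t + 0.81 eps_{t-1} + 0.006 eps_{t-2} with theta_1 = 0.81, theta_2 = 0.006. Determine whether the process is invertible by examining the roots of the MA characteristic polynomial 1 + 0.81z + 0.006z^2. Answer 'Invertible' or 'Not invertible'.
\text{Invertible}

The MA(q) characteristic polynomial is P(z) = 1 + 0.81z + 0.006z^2.
Invertibility requires all roots to lie outside the unit circle, i.e. |z| > 1 for every root.
Set 1 + (0.81) z + (0.006) z^2 = 0, i.e. a z^2 + b z + c = 0 with a = 0.006, b = 0.81, c = 1.
Discriminant D = b^2 - 4ac = (0.81)^2 - 4*(0.006)*1 = 0.6561 - (0.024) = 0.6321.
D >= 0, so the roots are real: z = (-b +/- sqrt(D)) / (2a) = (-0.81 +/- 0.795047) / (0.012).
  z_1 = (-0.81 + 0.795047) / (0.012) = -1.2461,   |z_1| = 1.2461.
  z_2 = (-0.81 - 0.795047) / (0.012) = -133.7539,   |z_2| = 133.7539.
Moduli of all roots: 1.2461, 133.7539.
All moduli strictly greater than 1? Yes.
Verdict: Invertible.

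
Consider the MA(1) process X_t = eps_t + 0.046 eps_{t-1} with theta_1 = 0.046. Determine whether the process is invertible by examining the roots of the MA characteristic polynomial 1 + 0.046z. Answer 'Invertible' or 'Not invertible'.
\text{Invertible}

The MA(q) characteristic polynomial is P(z) = 1 + 0.046z.
Invertibility requires all roots to lie outside the unit circle, i.e. |z| > 1 for every root.
This is linear in z: 1 + (0.046) z = 0  =>  z = -1/(0.046) = -21.73913,  |z| = 21.73913.
Moduli of all roots: 21.7391.
All moduli strictly greater than 1? Yes.
Verdict: Invertible.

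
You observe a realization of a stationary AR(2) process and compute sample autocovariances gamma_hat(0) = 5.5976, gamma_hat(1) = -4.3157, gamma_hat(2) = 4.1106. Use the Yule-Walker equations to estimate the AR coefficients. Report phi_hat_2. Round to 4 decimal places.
\hat\phi_{2} = 0.3450

The Yule-Walker equations for an AR(p) process read, in matrix form,
  Gamma_p phi = r_p,   with   (Gamma_p)_{ij} = gamma(|i - j|),
                       (r_p)_i = gamma(i),   i,j = 1..p.
Substitute the sample gammas (Toeplitz matrix and right-hand side of size 2):
  Gamma_p = [[5.5976, -4.3157], [-4.3157, 5.5976]]
  r_p     = [-4.3157, 4.1106]
Written out:
  5.5976 phi_1 - 4.3157 phi_2 = -4.3157
  -4.3157 phi_1 + 5.5976 phi_2 = 4.1106
Solve by Cramer's rule:
  det = gamma(0)^2 - gamma(1)^2 = (5.5976)^2 - (-4.3157)^2 = 31.33312576 - 18.62526649 = 12.70785927
  phi_hat_1 = [gamma(1) gamma(0) - gamma(1) gamma(2)] / det = [(-4.3157)(5.5976) - (-4.3157)(4.1106)] / 12.70785927 = -6.4174459 / 12.70785927 = -0.505
  phi_hat_2 = [gamma(0) gamma(2) - gamma(1)^2] / det = [(5.5976)(4.1106) - (-4.3157)^2] / 12.70785927 = 4.38422807 / 12.70785927 = 0.345
So phi_hat = [-0.5050, 0.3450].
Therefore phi_hat_2 = 0.3450.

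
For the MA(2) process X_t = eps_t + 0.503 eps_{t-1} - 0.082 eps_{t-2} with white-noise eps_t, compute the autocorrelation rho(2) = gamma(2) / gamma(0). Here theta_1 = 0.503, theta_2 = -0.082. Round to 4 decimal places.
\rho(2) = -0.0651

For an MA(q) process with theta_0 = 1, the autocovariance is
  gamma(k) = sigma^2 * sum_{i=0..q-k} theta_i * theta_{i+k},
and rho(k) = gamma(k) / gamma(0). Sigma^2 cancels.
  numerator   = (1)*(-0.082) = -0.082.
  denominator = (1)^2 + (0.503)^2 + (-0.082)^2 = 1.259733.
  rho(2) = -0.082 / 1.259733 = -0.0651.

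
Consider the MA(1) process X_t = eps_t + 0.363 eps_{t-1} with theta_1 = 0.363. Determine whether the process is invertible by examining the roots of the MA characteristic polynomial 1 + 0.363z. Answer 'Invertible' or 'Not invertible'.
\text{Invertible}

The MA(q) characteristic polynomial is P(z) = 1 + 0.363z.
Invertibility requires all roots to lie outside the unit circle, i.e. |z| > 1 for every root.
This is linear in z: 1 + (0.363) z = 0  =>  z = -1/(0.363) = -2.754821,  |z| = 2.754821.
Moduli of all roots: 2.7548.
All moduli strictly greater than 1? Yes.
Verdict: Invertible.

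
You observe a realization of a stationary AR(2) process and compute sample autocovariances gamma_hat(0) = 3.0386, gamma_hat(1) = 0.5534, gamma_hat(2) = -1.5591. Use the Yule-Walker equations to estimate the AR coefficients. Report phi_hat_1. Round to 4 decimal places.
\hat\phi_{1} = 0.2850

The Yule-Walker equations for an AR(p) process read, in matrix form,
  Gamma_p phi = r_p,   with   (Gamma_p)_{ij} = gamma(|i - j|),
                       (r_p)_i = gamma(i),   i,j = 1..p.
Substitute the sample gammas (Toeplitz matrix and right-hand side of size 2):
  Gamma_p = [[3.0386, 0.5534], [0.5534, 3.0386]]
  r_p     = [0.5534, -1.5591]
Written out:
  3.0386 phi_1 + 0.5534 phi_2 = 0.5534
  0.5534 phi_1 + 3.0386 phi_2 = -1.5591
Solve by Cramer's rule:
  det = gamma(0)^2 - gamma(1)^2 = (3.0386)^2 - (0.5534)^2 = 9.23308996 - 0.30625156 = 8.9268384
  phi_hat_1 = [gamma(1) gamma(0) - gamma(1) gamma(2)] / det = [(0.5534)(3.0386) - (0.5534)(-1.5591)] / 8.9268384 = 2.54436718 / 8.9268384 = 0.285
  phi_hat_2 = [gamma(0) gamma(2) - gamma(1)^2] / det = [(3.0386)(-1.5591) - (0.5534)^2] / 8.9268384 = -5.04373282 / 8.9268384 = -0.565
So phi_hat = [0.2850, -0.5650].
Therefore phi_hat_1 = 0.2850.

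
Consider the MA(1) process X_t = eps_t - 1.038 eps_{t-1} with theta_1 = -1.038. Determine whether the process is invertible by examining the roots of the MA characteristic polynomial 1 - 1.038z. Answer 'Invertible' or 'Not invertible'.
\text{Not invertible}

The MA(q) characteristic polynomial is P(z) = 1 - 1.038z.
Invertibility requires all roots to lie outside the unit circle, i.e. |z| > 1 for every root.
This is linear in z: 1 + (-1.038) z = 0  =>  z = -1/(-1.038) = 0.963391,  |z| = 0.963391.
Moduli of all roots: 0.9634.
All moduli strictly greater than 1? No.
Verdict: Not invertible.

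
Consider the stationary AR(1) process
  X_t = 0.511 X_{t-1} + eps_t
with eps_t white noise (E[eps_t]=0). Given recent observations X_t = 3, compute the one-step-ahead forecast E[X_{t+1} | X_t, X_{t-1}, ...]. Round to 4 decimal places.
E[X_{t+1} \mid \mathcal F_t] = 1.5330

For an AR(p) model X_t = c + sum_i phi_i X_{t-i} + eps_t, the
one-step-ahead conditional mean is
  E[X_{t+1} | X_t, ...] = c + sum_i phi_i X_{t+1-i}.
Substitute known values:
  E[X_{t+1} | ...] = (0.511) * (3)
                   = 1.5330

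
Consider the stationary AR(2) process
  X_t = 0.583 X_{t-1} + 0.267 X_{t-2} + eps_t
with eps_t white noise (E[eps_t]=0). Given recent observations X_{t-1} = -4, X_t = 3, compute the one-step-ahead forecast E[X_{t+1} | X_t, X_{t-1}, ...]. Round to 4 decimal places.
E[X_{t+1} \mid \mathcal F_t] = 0.6810

For an AR(p) model X_t = c + sum_i phi_i X_{t-i} + eps_t, the
one-step-ahead conditional mean is
  E[X_{t+1} | X_t, ...] = c + sum_i phi_i X_{t+1-i}.
Substitute known values:
  E[X_{t+1} | ...] = (0.583) * (3) + (0.267) * (-4)
                   = 0.6810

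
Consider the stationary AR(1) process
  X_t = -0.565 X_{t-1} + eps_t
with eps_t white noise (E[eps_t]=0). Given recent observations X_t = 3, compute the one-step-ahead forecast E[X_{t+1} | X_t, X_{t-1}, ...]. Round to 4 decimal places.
E[X_{t+1} \mid \mathcal F_t] = -1.6950

For an AR(p) model X_t = c + sum_i phi_i X_{t-i} + eps_t, the
one-step-ahead conditional mean is
  E[X_{t+1} | X_t, ...] = c + sum_i phi_i X_{t+1-i}.
Substitute known values:
  E[X_{t+1} | ...] = (-0.565) * (3)
                   = -1.6950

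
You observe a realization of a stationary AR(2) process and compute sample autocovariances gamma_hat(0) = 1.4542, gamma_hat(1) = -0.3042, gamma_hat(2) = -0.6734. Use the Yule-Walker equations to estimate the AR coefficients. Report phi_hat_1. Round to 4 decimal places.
\hat\phi_{1} = -0.3201

The Yule-Walker equations for an AR(p) process read, in matrix form,
  Gamma_p phi = r_p,   with   (Gamma_p)_{ij} = gamma(|i - j|),
                       (r_p)_i = gamma(i),   i,j = 1..p.
Substitute the sample gammas (Toeplitz matrix and right-hand side of size 2):
  Gamma_p = [[1.4542, -0.3042], [-0.3042, 1.4542]]
  r_p     = [-0.3042, -0.6734]
Written out:
  1.4542 phi_1 - 0.3042 phi_2 = -0.3042
  -0.3042 phi_1 + 1.4542 phi_2 = -0.6734
Solve by Cramer's rule:
  det = gamma(0)^2 - gamma(1)^2 = (1.4542)^2 - (-0.3042)^2 = 2.11469764 - 0.09253764 = 2.02216
  phi_hat_1 = [gamma(1) gamma(0) - gamma(1) gamma(2)] / det = [(-0.3042)(1.4542) - (-0.3042)(-0.6734)] / 2.02216 = -0.64721592 / 2.02216 = -0.3201
  phi_hat_2 = [gamma(0) gamma(2) - gamma(1)^2] / det = [(1.4542)(-0.6734) - (-0.3042)^2] / 2.02216 = -1.07179592 / 2.02216 = -0.53
So phi_hat = [-0.3201, -0.5300].
Therefore phi_hat_1 = -0.3201.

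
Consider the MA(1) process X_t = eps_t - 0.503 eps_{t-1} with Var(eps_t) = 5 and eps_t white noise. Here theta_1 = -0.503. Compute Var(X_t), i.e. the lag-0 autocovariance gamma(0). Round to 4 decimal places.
\gamma(0) = 6.2650

For an MA(q) process X_t = eps_t + sum_i theta_i eps_{t-i} with
Var(eps_t) = sigma^2, the variance is
  gamma(0) = sigma^2 * (1 + sum_i theta_i^2).
  sum_i theta_i^2 = (-0.503)^2 = 0.253009.
  gamma(0) = 5 * (1 + 0.253009) = 5 * 1.253009 = 6.265045, which rounds to 6.2650.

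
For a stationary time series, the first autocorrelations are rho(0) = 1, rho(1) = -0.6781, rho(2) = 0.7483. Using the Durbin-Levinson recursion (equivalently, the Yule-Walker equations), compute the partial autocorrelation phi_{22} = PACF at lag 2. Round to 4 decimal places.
\phi_{22} = 0.5340

The PACF at lag k is phi_{kk}, the last component of the solution
to the Yule-Walker system G_k phi = r_k where
  (G_k)_{ij} = rho(|i - j|), (r_k)_i = rho(i), i,j = 1..k.
Equivalently, Durbin-Levinson gives phi_{kk} iteratively:
  phi_{11} = rho(1)
  phi_{kk} = [rho(k) - sum_{j=1..k-1} phi_{k-1,j} rho(k-j)]
            / [1 - sum_{j=1..k-1} phi_{k-1,j} rho(j)],
  phi_{k,j} = phi_{k-1,j} - phi_{kk} phi_{k-1,k-j},  j = 1..k-1.
Step k = 1:
  phi_11 = rho(1) = -0.6781.
Step k = 2:
  phi_22 = [rho(2) - phi_11 rho(1)] / [1 - phi_11 rho(1)] = [0.7483 - (-0.6781)(-0.6781)] / [1 - (-0.6781)(-0.6781)]
         = 0.28848039 / 0.54018039 = 0.534.
Therefore phi_{22} = 0.5340.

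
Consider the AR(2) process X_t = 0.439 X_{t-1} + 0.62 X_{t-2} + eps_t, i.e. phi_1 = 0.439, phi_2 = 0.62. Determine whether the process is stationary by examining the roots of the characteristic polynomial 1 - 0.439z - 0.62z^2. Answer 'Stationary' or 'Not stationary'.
\text{Not stationary}

The AR(p) characteristic polynomial is P(z) = 1 - 0.439z - 0.62z^2.
Stationarity requires all roots to lie outside the unit circle, i.e. |z| > 1 for every root.
Set 1 + (-0.439) z + (-0.62) z^2 = 0, i.e. a z^2 + b z + c = 0 with a = -0.62, b = -0.439, c = 1.
Discriminant D = b^2 - 4ac = (-0.439)^2 - 4*(-0.62)*1 = 0.192721 - (-2.48) = 2.672721.
D >= 0, so the roots are real: z = (-b +/- sqrt(D)) / (2a) = (0.439 +/- 1.634846) / (-1.24).
  z_1 = (0.439 + 1.634846) / (-1.24) = -1.6725,   |z_1| = 1.6725.
  z_2 = (0.439 - 1.634846) / (-1.24) = 0.9644,   |z_2| = 0.9644.
Moduli of all roots: 1.6725, 0.9644.
All moduli strictly greater than 1? No.
Verdict: Not stationary.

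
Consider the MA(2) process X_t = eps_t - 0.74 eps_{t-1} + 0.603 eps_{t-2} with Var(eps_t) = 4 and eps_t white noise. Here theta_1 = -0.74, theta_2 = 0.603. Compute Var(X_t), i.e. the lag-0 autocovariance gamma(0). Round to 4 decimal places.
\gamma(0) = 7.6448

For an MA(q) process X_t = eps_t + sum_i theta_i eps_{t-i} with
Var(eps_t) = sigma^2, the variance is
  gamma(0) = sigma^2 * (1 + sum_i theta_i^2).
  sum_i theta_i^2 = (-0.74)^2 + (0.603)^2 = 0.5476 + 0.363609 = 0.911209.
  gamma(0) = 4 * (1 + 0.911209) = 4 * 1.911209 = 7.644836, which rounds to 7.6448.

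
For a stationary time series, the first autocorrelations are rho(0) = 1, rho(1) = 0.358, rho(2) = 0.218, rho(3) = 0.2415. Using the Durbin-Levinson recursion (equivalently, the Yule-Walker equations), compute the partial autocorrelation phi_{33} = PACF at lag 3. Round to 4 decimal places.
\phi_{33} = 0.1561

The PACF at lag k is phi_{kk}, the last component of the solution
to the Yule-Walker system G_k phi = r_k where
  (G_k)_{ij} = rho(|i - j|), (r_k)_i = rho(i), i,j = 1..k.
Equivalently, Durbin-Levinson gives phi_{kk} iteratively:
  phi_{11} = rho(1)
  phi_{kk} = [rho(k) - sum_{j=1..k-1} phi_{k-1,j} rho(k-j)]
            / [1 - sum_{j=1..k-1} phi_{k-1,j} rho(j)],
  phi_{k,j} = phi_{k-1,j} - phi_{kk} phi_{k-1,k-j},  j = 1..k-1.
Step k = 1:
  phi_11 = rho(1) = 0.358.
Step k = 2:
  phi_22 = [rho(2) - phi_11 rho(1)] / [1 - phi_11 rho(1)] = [0.218 - (0.358)(0.358)] / [1 - (0.358)(0.358)]
         = 0.089836 / 0.871836 = 0.103042.
  Update: phi_21 = phi_11 - phi_22 phi_11 = 0.358 - (0.103042)(0.358) = 0.321111.
Step k = 3:
  phi_33 = [rho(3) - phi_21 rho(2) - phi_22 rho(1)] / [1 - phi_21 rho(1) - phi_22 rho(2)]
    numerator   = 0.2415 - (0.321111)(0.218) - (0.103042)(0.358) = 0.13460869
    denominator = 1 - (0.321111)(0.358) - (0.103042)(0.218) = 0.86257909
  phi_33 = 0.13460869 / 0.86257909 = 0.1561.
Therefore phi_{33} = 0.1561.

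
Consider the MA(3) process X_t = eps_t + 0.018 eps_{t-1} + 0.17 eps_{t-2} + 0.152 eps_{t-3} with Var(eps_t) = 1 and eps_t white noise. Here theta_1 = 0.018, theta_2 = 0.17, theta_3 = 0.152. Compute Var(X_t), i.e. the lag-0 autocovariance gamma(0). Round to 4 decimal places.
\gamma(0) = 1.0523

For an MA(q) process X_t = eps_t + sum_i theta_i eps_{t-i} with
Var(eps_t) = sigma^2, the variance is
  gamma(0) = sigma^2 * (1 + sum_i theta_i^2).
  sum_i theta_i^2 = (0.018)^2 + (0.17)^2 + (0.152)^2 = 0.000324 + 0.0289 + 0.023104 = 0.052328.
  gamma(0) = 1 * (1 + 0.052328) = 1 * 1.052328 = 1.052328, which rounds to 1.0523.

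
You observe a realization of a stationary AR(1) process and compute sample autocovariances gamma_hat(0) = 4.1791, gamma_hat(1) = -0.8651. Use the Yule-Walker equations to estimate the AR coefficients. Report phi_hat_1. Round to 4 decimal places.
\hat\phi_{1} = -0.2070

The Yule-Walker equations for an AR(p) process read, in matrix form,
  Gamma_p phi = r_p,   with   (Gamma_p)_{ij} = gamma(|i - j|),
                       (r_p)_i = gamma(i),   i,j = 1..p.
Substitute the sample gammas (Toeplitz matrix and right-hand side of size 1):
  Gamma_p = [[4.1791]]
  r_p     = [-0.8651]
With p = 1 this is the single equation gamma(0) phi_1 = gamma(1):
  phi_hat_1 = gamma(1) / gamma(0) = -0.8651 / 4.1791 = -0.2070.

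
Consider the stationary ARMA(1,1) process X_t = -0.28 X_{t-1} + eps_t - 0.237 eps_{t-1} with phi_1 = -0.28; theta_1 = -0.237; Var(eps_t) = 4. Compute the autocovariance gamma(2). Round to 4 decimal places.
\gamma(2) = 0.6700

Multiply the model equation by X_{t-k} and take expectations. With theta_0 = psi_0 = 1 and psi_j the MA(infinity) weights, this gives
  gamma(k) - sum_i phi_i gamma(k-i) = c_k,
  c_k = sigma^2 * sum_{j=k..q} theta_j psi_{j-k}   (c_k = 0 for k > q),
using gamma(-m) = gamma(m).
psi-weights needed (psi_j = theta_j + sum_i phi_i psi_{j-i}):
  psi_1 = theta_1 + phi_1 = -0.237 + (-0.28) = -0.517
Right-hand sides:
  c_0 = sigma^2 (1 + theta_1 psi_1) = 4 * (1 + (-0.237)(-0.517)) = 4 * 1.122529 = 4.490116
  c_1 = sigma^2 theta_1 = 4 * (-0.237) = -0.948
  c_2 = 0
Equations for k = 0 and k = 1 (AR order 1):
  gamma(0) = phi_1 gamma(1) + c_0
  gamma(1) = phi_1 gamma(0) + c_1
Substituting the second into the first: gamma(0) (1 - phi_1^2) = c_0 + phi_1 c_1, so
  gamma(0) = (c_0 + phi_1 c_1) / (1 - phi_1^2) = (4.490116 + (-0.28)(-0.948)) / (1 - (-0.28)^2) = 4.755556 / 0.9216 = 5.160109.
  gamma(1) = phi_1 gamma(0) + c_1 = (-0.28)(5.160109) + (-0.948) = -2.39283.
For k = 2 (> q): gamma(2) = phi_1 gamma(1) = (-0.28)(-2.39283) = 0.669993.
Therefore gamma(2) = 0.6700 (to 4 decimal places).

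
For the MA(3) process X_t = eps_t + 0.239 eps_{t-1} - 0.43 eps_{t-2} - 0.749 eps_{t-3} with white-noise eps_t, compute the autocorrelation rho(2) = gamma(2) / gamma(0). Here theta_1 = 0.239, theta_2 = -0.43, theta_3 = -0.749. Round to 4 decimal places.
\rho(2) = -0.3378

For an MA(q) process with theta_0 = 1, the autocovariance is
  gamma(k) = sigma^2 * sum_{i=0..q-k} theta_i * theta_{i+k},
and rho(k) = gamma(k) / gamma(0). Sigma^2 cancels.
  numerator   = (1)*(-0.43) + (0.239)*(-0.749) = -0.609011.
  denominator = (1)^2 + (0.239)^2 + (-0.43)^2 + (-0.749)^2 = 1.803022.
  rho(2) = -0.609011 / 1.803022 = -0.3378.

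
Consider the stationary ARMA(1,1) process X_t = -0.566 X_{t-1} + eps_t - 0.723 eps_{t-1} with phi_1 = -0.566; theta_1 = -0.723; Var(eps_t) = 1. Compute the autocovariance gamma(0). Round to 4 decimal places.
\gamma(0) = 3.4447

Multiply the model equation by X_{t-k} and take expectations. With theta_0 = psi_0 = 1 and psi_j the MA(infinity) weights, this gives
  gamma(k) - sum_i phi_i gamma(k-i) = c_k,
  c_k = sigma^2 * sum_{j=k..q} theta_j psi_{j-k}   (c_k = 0 for k > q),
using gamma(-m) = gamma(m).
psi-weights needed (psi_j = theta_j + sum_i phi_i psi_{j-i}):
  psi_1 = theta_1 + phi_1 = -0.723 + (-0.566) = -1.289
Right-hand sides:
  c_0 = sigma^2 (1 + theta_1 psi_1) = 1 * (1 + (-0.723)(-1.289)) = 1 * 1.931947 = 1.931947
  c_1 = sigma^2 theta_1 = 1 * (-0.723) = -0.723
  c_2 = 0
Equations for k = 0 and k = 1 (AR order 1):
  gamma(0) = phi_1 gamma(1) + c_0
  gamma(1) = phi_1 gamma(0) + c_1
Substituting the second into the first: gamma(0) (1 - phi_1^2) = c_0 + phi_1 c_1, so
  gamma(0) = (c_0 + phi_1 c_1) / (1 - phi_1^2) = (1.931947 + (-0.566)(-0.723)) / (1 - (-0.566)^2) = 2.341165 / 0.679644 = 3.444693.
Therefore gamma(0) = 3.4447 (to 4 decimal places).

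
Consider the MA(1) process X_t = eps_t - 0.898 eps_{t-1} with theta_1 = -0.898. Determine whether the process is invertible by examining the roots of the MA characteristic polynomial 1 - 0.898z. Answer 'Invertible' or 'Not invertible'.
\text{Invertible}

The MA(q) characteristic polynomial is P(z) = 1 - 0.898z.
Invertibility requires all roots to lie outside the unit circle, i.e. |z| > 1 for every root.
This is linear in z: 1 + (-0.898) z = 0  =>  z = -1/(-0.898) = 1.113586,  |z| = 1.113586.
Moduli of all roots: 1.1136.
All moduli strictly greater than 1? Yes.
Verdict: Invertible.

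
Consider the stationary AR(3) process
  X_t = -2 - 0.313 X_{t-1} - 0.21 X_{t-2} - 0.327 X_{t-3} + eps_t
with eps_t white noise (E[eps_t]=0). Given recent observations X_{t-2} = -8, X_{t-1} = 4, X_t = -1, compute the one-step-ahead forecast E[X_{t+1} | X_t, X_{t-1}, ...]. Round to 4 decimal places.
E[X_{t+1} \mid \mathcal F_t] = 0.0890

For an AR(p) model X_t = c + sum_i phi_i X_{t-i} + eps_t, the
one-step-ahead conditional mean is
  E[X_{t+1} | X_t, ...] = c + sum_i phi_i X_{t+1-i}.
Substitute known values:
  E[X_{t+1} | ...] = -2 + (-0.313) * (-1) + (-0.21) * (4) + (-0.327) * (-8)
                   = 0.0890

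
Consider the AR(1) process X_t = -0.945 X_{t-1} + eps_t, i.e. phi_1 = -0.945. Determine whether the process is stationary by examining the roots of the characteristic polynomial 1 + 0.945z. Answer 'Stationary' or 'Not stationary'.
\text{Stationary}

The AR(p) characteristic polynomial is P(z) = 1 + 0.945z.
Stationarity requires all roots to lie outside the unit circle, i.e. |z| > 1 for every root.
This is linear in z: 1 + (0.945) z = 0  =>  z = -1/(0.945) = -1.058201,  |z| = 1.058201.
Moduli of all roots: 1.0582.
All moduli strictly greater than 1? Yes.
Verdict: Stationary.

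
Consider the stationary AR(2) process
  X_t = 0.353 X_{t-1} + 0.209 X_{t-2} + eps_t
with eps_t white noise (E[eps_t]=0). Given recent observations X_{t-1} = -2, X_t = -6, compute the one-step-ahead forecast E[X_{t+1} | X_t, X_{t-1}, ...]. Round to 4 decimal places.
E[X_{t+1} \mid \mathcal F_t] = -2.5360

For an AR(p) model X_t = c + sum_i phi_i X_{t-i} + eps_t, the
one-step-ahead conditional mean is
  E[X_{t+1} | X_t, ...] = c + sum_i phi_i X_{t+1-i}.
Substitute known values:
  E[X_{t+1} | ...] = (0.353) * (-6) + (0.209) * (-2)
                   = -2.5360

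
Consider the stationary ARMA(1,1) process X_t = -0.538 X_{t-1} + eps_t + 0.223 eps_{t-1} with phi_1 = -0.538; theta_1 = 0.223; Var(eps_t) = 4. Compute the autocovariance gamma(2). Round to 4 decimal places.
\gamma(2) = 0.8396

Multiply the model equation by X_{t-k} and take expectations. With theta_0 = psi_0 = 1 and psi_j the MA(infinity) weights, this gives
  gamma(k) - sum_i phi_i gamma(k-i) = c_k,
  c_k = sigma^2 * sum_{j=k..q} theta_j psi_{j-k}   (c_k = 0 for k > q),
using gamma(-m) = gamma(m).
psi-weights needed (psi_j = theta_j + sum_i phi_i psi_{j-i}):
  psi_1 = theta_1 + phi_1 = 0.223 + (-0.538) = -0.315
Right-hand sides:
  c_0 = sigma^2 (1 + theta_1 psi_1) = 4 * (1 + (0.223)(-0.315)) = 4 * 0.929755 = 3.71902
  c_1 = sigma^2 theta_1 = 4 * (0.223) = 0.892
  c_2 = 0
Equations for k = 0 and k = 1 (AR order 1):
  gamma(0) = phi_1 gamma(1) + c_0
  gamma(1) = phi_1 gamma(0) + c_1
Substituting the second into the first: gamma(0) (1 - phi_1^2) = c_0 + phi_1 c_1, so
  gamma(0) = (c_0 + phi_1 c_1) / (1 - phi_1^2) = (3.71902 + (-0.538)(0.892)) / (1 - (-0.538)^2) = 3.239124 / 0.710556 = 4.558577.
  gamma(1) = phi_1 gamma(0) + c_1 = (-0.538)(4.558577) + (0.892) = -1.560514.
For k = 2 (> q): gamma(2) = phi_1 gamma(1) = (-0.538)(-1.560514) = 0.839557.
Therefore gamma(2) = 0.8396 (to 4 decimal places).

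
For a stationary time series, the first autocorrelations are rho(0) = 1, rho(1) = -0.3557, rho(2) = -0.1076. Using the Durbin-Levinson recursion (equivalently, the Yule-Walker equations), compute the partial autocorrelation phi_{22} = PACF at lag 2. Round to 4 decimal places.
\phi_{22} = -0.2680

The PACF at lag k is phi_{kk}, the last component of the solution
to the Yule-Walker system G_k phi = r_k where
  (G_k)_{ij} = rho(|i - j|), (r_k)_i = rho(i), i,j = 1..k.
Equivalently, Durbin-Levinson gives phi_{kk} iteratively:
  phi_{11} = rho(1)
  phi_{kk} = [rho(k) - sum_{j=1..k-1} phi_{k-1,j} rho(k-j)]
            / [1 - sum_{j=1..k-1} phi_{k-1,j} rho(j)],
  phi_{k,j} = phi_{k-1,j} - phi_{kk} phi_{k-1,k-j},  j = 1..k-1.
Step k = 1:
  phi_11 = rho(1) = -0.3557.
Step k = 2:
  phi_22 = [rho(2) - phi_11 rho(1)] / [1 - phi_11 rho(1)] = [-0.1076 - (-0.3557)(-0.3557)] / [1 - (-0.3557)(-0.3557)]
         = -0.23412249 / 0.87347751 = -0.268.
Therefore phi_{22} = -0.2680.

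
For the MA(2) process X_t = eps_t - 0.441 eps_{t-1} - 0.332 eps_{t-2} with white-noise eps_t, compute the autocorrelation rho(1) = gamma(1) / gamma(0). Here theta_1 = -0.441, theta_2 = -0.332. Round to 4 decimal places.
\rho(1) = -0.2258

For an MA(q) process with theta_0 = 1, the autocovariance is
  gamma(k) = sigma^2 * sum_{i=0..q-k} theta_i * theta_{i+k},
and rho(k) = gamma(k) / gamma(0). Sigma^2 cancels.
  numerator   = (1)*(-0.441) + (-0.441)*(-0.332) = -0.294588.
  denominator = (1)^2 + (-0.441)^2 + (-0.332)^2 = 1.304705.
  rho(1) = -0.294588 / 1.304705 = -0.2258.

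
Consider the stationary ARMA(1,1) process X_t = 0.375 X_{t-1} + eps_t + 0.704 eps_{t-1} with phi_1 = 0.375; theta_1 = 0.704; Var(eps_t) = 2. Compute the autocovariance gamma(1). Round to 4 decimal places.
\gamma(1) = 3.1741

Multiply the model equation by X_{t-k} and take expectations. With theta_0 = psi_0 = 1 and psi_j the MA(infinity) weights, this gives
  gamma(k) - sum_i phi_i gamma(k-i) = c_k,
  c_k = sigma^2 * sum_{j=k..q} theta_j psi_{j-k}   (c_k = 0 for k > q),
using gamma(-m) = gamma(m).
psi-weights needed (psi_j = theta_j + sum_i phi_i psi_{j-i}):
  psi_1 = theta_1 + phi_1 = 0.704 + (0.375) = 1.079
Right-hand sides:
  c_0 = sigma^2 (1 + theta_1 psi_1) = 2 * (1 + (0.704)(1.079)) = 2 * 1.759616 = 3.519232
  c_1 = sigma^2 theta_1 = 2 * (0.704) = 1.408
  c_2 = 0
Equations for k = 0 and k = 1 (AR order 1):
  gamma(0) = phi_1 gamma(1) + c_0
  gamma(1) = phi_1 gamma(0) + c_1
Substituting the second into the first: gamma(0) (1 - phi_1^2) = c_0 + phi_1 c_1, so
  gamma(0) = (c_0 + phi_1 c_1) / (1 - phi_1^2) = (3.519232 + (0.375)(1.408)) / (1 - (0.375)^2) = 4.047232 / 0.859375 = 4.709506.
  gamma(1) = phi_1 gamma(0) + c_1 = (0.375)(4.709506) + (1.408) = 3.174065.
Therefore gamma(1) = 3.1741 (to 4 decimal places).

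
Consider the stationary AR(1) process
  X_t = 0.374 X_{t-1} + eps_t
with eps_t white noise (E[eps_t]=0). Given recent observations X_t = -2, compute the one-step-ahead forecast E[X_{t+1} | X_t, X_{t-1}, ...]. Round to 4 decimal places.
E[X_{t+1} \mid \mathcal F_t] = -0.7480

For an AR(p) model X_t = c + sum_i phi_i X_{t-i} + eps_t, the
one-step-ahead conditional mean is
  E[X_{t+1} | X_t, ...] = c + sum_i phi_i X_{t+1-i}.
Substitute known values:
  E[X_{t+1} | ...] = (0.374) * (-2)
                   = -0.7480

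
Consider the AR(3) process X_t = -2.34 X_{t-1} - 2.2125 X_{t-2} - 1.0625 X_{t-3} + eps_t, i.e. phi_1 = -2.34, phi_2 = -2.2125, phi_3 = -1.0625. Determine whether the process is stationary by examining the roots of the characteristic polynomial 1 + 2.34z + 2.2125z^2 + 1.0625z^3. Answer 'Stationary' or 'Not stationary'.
\text{Not stationary}

The AR(p) characteristic polynomial is P(z) = 1 + 2.34z + 2.2125z^2 + 1.0625z^3.
Stationarity requires all roots to lie outside the unit circle, i.e. |z| > 1 for every root.
Degree 3: look for a simple real root z0 first, then factor out (1 - z/z0) and solve the remaining quadratic.
Testing z0 = -0.8: P(-0.8) = 1 + (2.34)(-0.8) + (2.2125)(-0.8)^2 + (1.0625)(-0.8)^3
  = 1 + (-1.872) + (1.416) + (-0.544) = 0.  So z_0 = -0.8 is a root, |z_0| = 0.8.
Divide out the factor (1 + 1.25 z) = (1 - z/z0) (since 1/z0 = -1.25):
  P(z) = (1 + 1.25 z)(1 + (1.09) z + (0.85) z^2)
  [check: z-coef 1.09 - (-1.25) = 2.34; z^2-coef 0.85 - (-1.25)(1.09) = 2.2125; z^3-coef -(-1.25)(0.85) = 1.0625.]
Remaining roots from the quadratic factor 1 + (1.09) z + (0.85) z^2:
  Set 1 + (1.09) z + (0.85) z^2 = 0, i.e. a z^2 + b z + c = 0 with a = 0.85, b = 1.09, c = 1.
  Discriminant D = b^2 - 4ac = (1.09)^2 - 4*(0.85)*1 = 1.1881 - (3.4) = -2.2119.
  D < 0, so the roots are the complex-conjugate pair z = (-b +/- i sqrt(-D)) / (2a) = -0.6412 +/- 0.8749i.
  For a conjugate pair |z|^2 = z * conj(z) = (product of roots) = c/a = 1/(0.85) = 1.176471, so |z| = sqrt(1.176471) = 1.0847 for both roots.
Moduli of all roots: 0.8000, 1.0847, 1.0847.
All moduli strictly greater than 1? No.
Verdict: Not stationary.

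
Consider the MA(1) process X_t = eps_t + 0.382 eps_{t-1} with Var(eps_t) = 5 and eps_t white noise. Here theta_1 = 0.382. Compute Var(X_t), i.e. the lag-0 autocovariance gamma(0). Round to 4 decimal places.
\gamma(0) = 5.7296

For an MA(q) process X_t = eps_t + sum_i theta_i eps_{t-i} with
Var(eps_t) = sigma^2, the variance is
  gamma(0) = sigma^2 * (1 + sum_i theta_i^2).
  sum_i theta_i^2 = (0.382)^2 = 0.145924.
  gamma(0) = 5 * (1 + 0.145924) = 5 * 1.145924 = 5.72962, which rounds to 5.7296.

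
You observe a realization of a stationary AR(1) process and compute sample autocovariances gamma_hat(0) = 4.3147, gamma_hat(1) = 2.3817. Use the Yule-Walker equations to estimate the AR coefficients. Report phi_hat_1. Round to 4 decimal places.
\hat\phi_{1} = 0.5520

The Yule-Walker equations for an AR(p) process read, in matrix form,
  Gamma_p phi = r_p,   with   (Gamma_p)_{ij} = gamma(|i - j|),
                       (r_p)_i = gamma(i),   i,j = 1..p.
Substitute the sample gammas (Toeplitz matrix and right-hand side of size 1):
  Gamma_p = [[4.3147]]
  r_p     = [2.3817]
With p = 1 this is the single equation gamma(0) phi_1 = gamma(1):
  phi_hat_1 = gamma(1) / gamma(0) = 2.3817 / 4.3147 = 0.5520.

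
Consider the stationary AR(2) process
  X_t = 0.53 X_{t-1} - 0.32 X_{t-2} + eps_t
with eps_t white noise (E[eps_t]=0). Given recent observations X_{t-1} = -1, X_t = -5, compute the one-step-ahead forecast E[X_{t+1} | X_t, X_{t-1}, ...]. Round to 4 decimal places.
E[X_{t+1} \mid \mathcal F_t] = -2.3300

For an AR(p) model X_t = c + sum_i phi_i X_{t-i} + eps_t, the
one-step-ahead conditional mean is
  E[X_{t+1} | X_t, ...] = c + sum_i phi_i X_{t+1-i}.
Substitute known values:
  E[X_{t+1} | ...] = (0.53) * (-5) + (-0.32) * (-1)
                   = -2.3300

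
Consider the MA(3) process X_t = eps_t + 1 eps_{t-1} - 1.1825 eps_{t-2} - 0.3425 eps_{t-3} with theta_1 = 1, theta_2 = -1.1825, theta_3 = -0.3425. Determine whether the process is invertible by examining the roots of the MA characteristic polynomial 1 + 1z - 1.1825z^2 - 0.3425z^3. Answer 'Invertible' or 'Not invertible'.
\text{Not invertible}

The MA(q) characteristic polynomial is P(z) = 1 + 1z - 1.1825z^2 - 0.3425z^3.
Invertibility requires all roots to lie outside the unit circle, i.e. |z| > 1 for every root.
Degree 3: look for a simple real root z0 first, then factor out (1 - z/z0) and solve the remaining quadratic.
Testing z0 = -4: P(-4) = 1 + (1)(-4) + (-1.1825)(-4)^2 + (-0.3425)(-4)^3
  = 1 + (-4) + (-18.92) + (21.92) = 0.  So z_0 = -4 is a root, |z_0| = 4.
Divide out the factor (1 + 0.25 z) = (1 - z/z0) (since 1/z0 = -0.25):
  P(z) = (1 + 0.25 z)(1 + (0.75) z + (-1.37) z^2)
  [check: z-coef 0.75 - (-0.25) = 1; z^2-coef -1.37 - (-0.25)(0.75) = -1.1825; z^3-coef -(-0.25)(-1.37) = -0.3425.]
Remaining roots from the quadratic factor 1 + (0.75) z + (-1.37) z^2:
  Set 1 + (0.75) z + (-1.37) z^2 = 0, i.e. a z^2 + b z + c = 0 with a = -1.37, b = 0.75, c = 1.
  Discriminant D = b^2 - 4ac = (0.75)^2 - 4*(-1.37)*1 = 0.5625 - (-5.48) = 6.0425.
  D >= 0, so the roots are real: z = (-b +/- sqrt(D)) / (2a) = (-0.75 +/- 2.45815) / (-2.74).
    z_1 = (-0.75 + 2.45815) / (-2.74) = -0.6234,   |z_1| = 0.6234.
    z_2 = (-0.75 - 2.45815) / (-2.74) = 1.1709,   |z_2| = 1.1709.
Moduli of all roots: 4.0000, 0.6234, 1.1709.
All moduli strictly greater than 1? No.
Verdict: Not invertible.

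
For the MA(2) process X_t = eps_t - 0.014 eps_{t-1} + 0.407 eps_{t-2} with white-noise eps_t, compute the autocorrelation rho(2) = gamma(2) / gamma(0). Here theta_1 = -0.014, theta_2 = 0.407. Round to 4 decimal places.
\rho(2) = 0.3491

For an MA(q) process with theta_0 = 1, the autocovariance is
  gamma(k) = sigma^2 * sum_{i=0..q-k} theta_i * theta_{i+k},
and rho(k) = gamma(k) / gamma(0). Sigma^2 cancels.
  numerator   = (1)*(0.407) = 0.407.
  denominator = (1)^2 + (-0.014)^2 + (0.407)^2 = 1.165845.
  rho(2) = 0.407 / 1.165845 = 0.3491.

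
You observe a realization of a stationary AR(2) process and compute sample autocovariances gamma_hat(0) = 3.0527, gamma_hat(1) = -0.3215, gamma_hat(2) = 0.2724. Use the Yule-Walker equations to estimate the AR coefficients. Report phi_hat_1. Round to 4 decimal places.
\hat\phi_{1} = -0.0970

The Yule-Walker equations for an AR(p) process read, in matrix form,
  Gamma_p phi = r_p,   with   (Gamma_p)_{ij} = gamma(|i - j|),
                       (r_p)_i = gamma(i),   i,j = 1..p.
Substitute the sample gammas (Toeplitz matrix and right-hand side of size 2):
  Gamma_p = [[3.0527, -0.3215], [-0.3215, 3.0527]]
  r_p     = [-0.3215, 0.2724]
Written out:
  3.0527 phi_1 - 0.3215 phi_2 = -0.3215
  -0.3215 phi_1 + 3.0527 phi_2 = 0.2724
Solve by Cramer's rule:
  det = gamma(0)^2 - gamma(1)^2 = (3.0527)^2 - (-0.3215)^2 = 9.31897729 - 0.10336225 = 9.21561504
  phi_hat_1 = [gamma(1) gamma(0) - gamma(1) gamma(2)] / det = [(-0.3215)(3.0527) - (-0.3215)(0.2724)] / 9.21561504 = -0.89386645 / 9.21561504 = -0.097
  phi_hat_2 = [gamma(0) gamma(2) - gamma(1)^2] / det = [(3.0527)(0.2724) - (-0.3215)^2] / 9.21561504 = 0.72819323 / 9.21561504 = 0.079
So phi_hat = [-0.0970, 0.0790].
Therefore phi_hat_1 = -0.0970.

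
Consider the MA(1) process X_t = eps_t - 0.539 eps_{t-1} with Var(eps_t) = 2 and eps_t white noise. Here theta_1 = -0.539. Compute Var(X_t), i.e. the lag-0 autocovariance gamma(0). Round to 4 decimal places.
\gamma(0) = 2.5810

For an MA(q) process X_t = eps_t + sum_i theta_i eps_{t-i} with
Var(eps_t) = sigma^2, the variance is
  gamma(0) = sigma^2 * (1 + sum_i theta_i^2).
  sum_i theta_i^2 = (-0.539)^2 = 0.290521.
  gamma(0) = 2 * (1 + 0.290521) = 2 * 1.290521 = 2.581042, which rounds to 2.5810.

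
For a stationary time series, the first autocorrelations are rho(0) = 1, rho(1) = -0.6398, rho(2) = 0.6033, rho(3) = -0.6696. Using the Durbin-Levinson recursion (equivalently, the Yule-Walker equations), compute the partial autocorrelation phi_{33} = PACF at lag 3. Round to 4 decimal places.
\phi_{33} = -0.3800

The PACF at lag k is phi_{kk}, the last component of the solution
to the Yule-Walker system G_k phi = r_k where
  (G_k)_{ij} = rho(|i - j|), (r_k)_i = rho(i), i,j = 1..k.
Equivalently, Durbin-Levinson gives phi_{kk} iteratively:
  phi_{11} = rho(1)
  phi_{kk} = [rho(k) - sum_{j=1..k-1} phi_{k-1,j} rho(k-j)]
            / [1 - sum_{j=1..k-1} phi_{k-1,j} rho(j)],
  phi_{k,j} = phi_{k-1,j} - phi_{kk} phi_{k-1,k-j},  j = 1..k-1.
Step k = 1:
  phi_11 = rho(1) = -0.6398.
Step k = 2:
  phi_22 = [rho(2) - phi_11 rho(1)] / [1 - phi_11 rho(1)] = [0.6033 - (-0.6398)(-0.6398)] / [1 - (-0.6398)(-0.6398)]
         = 0.19395596 / 0.59065596 = 0.328374.
  Update: phi_21 = phi_11 - phi_22 phi_11 = -0.6398 - (0.328374)(-0.6398) = -0.429706.
Step k = 3:
  phi_33 = [rho(3) - phi_21 rho(2) - phi_22 rho(1)] / [1 - phi_21 rho(1) - phi_22 rho(2)]
    numerator   = -0.6696 - (-0.429706)(0.6033) - (0.328374)(-0.6398) = -0.20026454
    denominator = 1 - (-0.429706)(-0.6398) - (0.328374)(0.6033) = 0.5269659
  phi_33 = -0.20026454 / 0.5269659 = -0.38.
Therefore phi_{33} = -0.3800.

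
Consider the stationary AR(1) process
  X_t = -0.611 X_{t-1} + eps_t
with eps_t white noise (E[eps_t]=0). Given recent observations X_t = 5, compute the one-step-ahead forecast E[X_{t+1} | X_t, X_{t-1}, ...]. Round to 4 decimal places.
E[X_{t+1} \mid \mathcal F_t] = -3.0550

For an AR(p) model X_t = c + sum_i phi_i X_{t-i} + eps_t, the
one-step-ahead conditional mean is
  E[X_{t+1} | X_t, ...] = c + sum_i phi_i X_{t+1-i}.
Substitute known values:
  E[X_{t+1} | ...] = (-0.611) * (5)
                   = -3.0550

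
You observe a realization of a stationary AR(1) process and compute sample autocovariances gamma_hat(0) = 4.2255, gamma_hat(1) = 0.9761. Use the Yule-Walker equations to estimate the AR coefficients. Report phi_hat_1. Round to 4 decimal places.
\hat\phi_{1} = 0.2310

The Yule-Walker equations for an AR(p) process read, in matrix form,
  Gamma_p phi = r_p,   with   (Gamma_p)_{ij} = gamma(|i - j|),
                       (r_p)_i = gamma(i),   i,j = 1..p.
Substitute the sample gammas (Toeplitz matrix and right-hand side of size 1):
  Gamma_p = [[4.2255]]
  r_p     = [0.9761]
With p = 1 this is the single equation gamma(0) phi_1 = gamma(1):
  phi_hat_1 = gamma(1) / gamma(0) = 0.9761 / 4.2255 = 0.2310.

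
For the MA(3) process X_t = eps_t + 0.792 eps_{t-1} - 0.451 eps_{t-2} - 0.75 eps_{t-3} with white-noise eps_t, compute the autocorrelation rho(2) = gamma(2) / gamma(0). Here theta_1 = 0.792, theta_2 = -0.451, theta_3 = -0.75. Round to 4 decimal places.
\rho(2) = -0.4367

For an MA(q) process with theta_0 = 1, the autocovariance is
  gamma(k) = sigma^2 * sum_{i=0..q-k} theta_i * theta_{i+k},
and rho(k) = gamma(k) / gamma(0). Sigma^2 cancels.
  numerator   = (1)*(-0.451) + (0.792)*(-0.75) = -1.045.
  denominator = (1)^2 + (0.792)^2 + (-0.451)^2 + (-0.75)^2 = 2.393165.
  rho(2) = -1.045 / 2.393165 = -0.4367.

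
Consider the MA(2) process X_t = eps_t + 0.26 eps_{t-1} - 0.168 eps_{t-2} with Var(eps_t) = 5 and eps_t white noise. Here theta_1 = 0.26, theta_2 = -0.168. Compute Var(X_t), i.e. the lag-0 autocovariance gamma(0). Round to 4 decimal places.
\gamma(0) = 5.4791

For an MA(q) process X_t = eps_t + sum_i theta_i eps_{t-i} with
Var(eps_t) = sigma^2, the variance is
  gamma(0) = sigma^2 * (1 + sum_i theta_i^2).
  sum_i theta_i^2 = (0.26)^2 + (-0.168)^2 = 0.0676 + 0.028224 = 0.095824.
  gamma(0) = 5 * (1 + 0.095824) = 5 * 1.095824 = 5.47912, which rounds to 5.4791.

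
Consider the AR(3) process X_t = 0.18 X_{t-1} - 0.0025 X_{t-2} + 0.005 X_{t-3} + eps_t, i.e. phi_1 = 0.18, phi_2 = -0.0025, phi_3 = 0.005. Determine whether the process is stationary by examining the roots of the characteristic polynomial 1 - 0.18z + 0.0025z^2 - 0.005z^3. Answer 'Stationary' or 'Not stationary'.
\text{Stationary}

The AR(p) characteristic polynomial is P(z) = 1 - 0.18z + 0.0025z^2 - 0.005z^3.
Stationarity requires all roots to lie outside the unit circle, i.e. |z| > 1 for every root.
Degree 3: look for a simple real root z0 first, then factor out (1 - z/z0) and solve the remaining quadratic.
Testing z0 = 4: P(4) = 1 + (-0.18)(4) + (0.0025)(4)^2 + (-0.005)(4)^3
  = 1 + (-0.72) + (0.04) + (-0.32) = 0.  So z_0 = 4 is a root, |z_0| = 4.
Divide out the factor (1 - 0.25 z) = (1 - z/z0) (since 1/z0 = 0.25):
  P(z) = (1 - 0.25 z)(1 + (0.07) z + (0.02) z^2)
  [check: z-coef 0.07 - (0.25) = -0.18; z^2-coef 0.02 - (0.25)(0.07) = 0.0025; z^3-coef -(0.25)(0.02) = -0.005.]
Remaining roots from the quadratic factor 1 + (0.07) z + (0.02) z^2:
  Set 1 + (0.07) z + (0.02) z^2 = 0, i.e. a z^2 + b z + c = 0 with a = 0.02, b = 0.07, c = 1.
  Discriminant D = b^2 - 4ac = (0.07)^2 - 4*(0.02)*1 = 0.0049 - (0.08) = -0.0751.
  D < 0, so the roots are the complex-conjugate pair z = (-b +/- i sqrt(-D)) / (2a) = -1.75 +/- 6.8511i.
  For a conjugate pair |z|^2 = z * conj(z) = (product of roots) = c/a = 1/(0.02) = 50, so |z| = sqrt(50) = 7.0711 for both roots.
Moduli of all roots: 4.0000, 7.0711, 7.0711.
All moduli strictly greater than 1? Yes.
Verdict: Stationary.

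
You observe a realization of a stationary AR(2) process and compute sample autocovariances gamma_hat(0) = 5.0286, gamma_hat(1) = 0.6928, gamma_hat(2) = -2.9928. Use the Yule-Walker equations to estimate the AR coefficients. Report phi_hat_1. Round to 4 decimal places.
\hat\phi_{1} = 0.2240

The Yule-Walker equations for an AR(p) process read, in matrix form,
  Gamma_p phi = r_p,   with   (Gamma_p)_{ij} = gamma(|i - j|),
                       (r_p)_i = gamma(i),   i,j = 1..p.
Substitute the sample gammas (Toeplitz matrix and right-hand side of size 2):
  Gamma_p = [[5.0286, 0.6928], [0.6928, 5.0286]]
  r_p     = [0.6928, -2.9928]
Written out:
  5.0286 phi_1 + 0.6928 phi_2 = 0.6928
  0.6928 phi_1 + 5.0286 phi_2 = -2.9928
Solve by Cramer's rule:
  det = gamma(0)^2 - gamma(1)^2 = (5.0286)^2 - (0.6928)^2 = 25.28681796 - 0.47997184 = 24.80684612
  phi_hat_1 = [gamma(1) gamma(0) - gamma(1) gamma(2)] / det = [(0.6928)(5.0286) - (0.6928)(-2.9928)] / 24.80684612 = 5.55722592 / 24.80684612 = 0.224
  phi_hat_2 = [gamma(0) gamma(2) - gamma(1)^2] / det = [(5.0286)(-2.9928) - (0.6928)^2] / 24.80684612 = -15.52956592 / 24.80684612 = -0.626
So phi_hat = [0.2240, -0.6260].
Therefore phi_hat_1 = 0.2240.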